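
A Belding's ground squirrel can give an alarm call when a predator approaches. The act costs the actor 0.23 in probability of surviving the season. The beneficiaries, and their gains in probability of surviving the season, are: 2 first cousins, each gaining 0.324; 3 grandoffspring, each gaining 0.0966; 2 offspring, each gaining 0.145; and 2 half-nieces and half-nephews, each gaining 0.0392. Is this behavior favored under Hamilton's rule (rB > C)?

Yes

Hamilton's rule: the trait is favored when the sum of r·B over every recipient exceeds the actor's cost C.
r to a first cousin = 1/8 (first cousins share one grandparent pair — two paths of length 4: r = 2·(1/2)^4 = 1/8).
r to a grandoffspring = 0.25 (two parent–offspring links: r = (1/2)^2 = 1/4).
r to an offspring = 1/2 (one parent–offspring link: r = (1/2)^1 = 1/2).
r to a half-niece or half-nephew = 1/8 (half-aunt/uncle↔niece/nephew: one path of length 3: r = (1/2)^3 = 1/8).
Summing one r·B term per recipient: 2·0.125·0.324 + 3·0.25·0.0966 + 2·0.5·0.145 + 2·0.125·0.0392 = 0.30825.
0.30825 > 0.23: the indirect benefit exceeds the cost.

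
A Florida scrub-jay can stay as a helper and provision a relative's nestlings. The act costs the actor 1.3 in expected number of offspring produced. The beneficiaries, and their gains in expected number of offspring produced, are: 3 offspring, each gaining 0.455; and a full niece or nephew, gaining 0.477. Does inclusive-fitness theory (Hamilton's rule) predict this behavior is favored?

No

Hamilton's rule: the trait is favored when the sum of r·B over every recipient exceeds the actor's cost C.
r to an offspring = 1/2 (one parent–offspring link: r = (1/2)^1 = 1/2).
r to a full niece or nephew = 0.25 (full aunt/uncle↔niece/nephew: two paths of length 3 through the shared grandparent pair: r = 2·(1/2)^3 = 1/4).
Summing one r·B term per recipient: 3·0.5·0.455 + 1·0.25·0.477 = 0.80175.
0.80175 < 1.3: the indirect benefit is less than the cost.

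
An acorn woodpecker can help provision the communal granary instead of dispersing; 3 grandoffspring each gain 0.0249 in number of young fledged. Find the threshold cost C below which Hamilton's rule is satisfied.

r to a grandoffspring = 1/4 (two parent–offspring links: r = (1/2)^2 = 1/4).
Hamilton's rule: n·r·B > C, so the trait is favored while C < n·r·B = 3·0.25·0.0249 = 0.018675.

0.018675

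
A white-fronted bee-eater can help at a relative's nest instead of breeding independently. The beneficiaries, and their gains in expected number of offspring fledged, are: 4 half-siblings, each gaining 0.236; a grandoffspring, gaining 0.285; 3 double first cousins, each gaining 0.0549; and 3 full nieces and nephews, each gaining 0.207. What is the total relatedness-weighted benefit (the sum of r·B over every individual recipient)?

0.503675

r to a half-sibling = 0.25 (half-sibs share one parent — one path of length 2: r = (1/2)^2 = 1/4).
r to a grandoffspring = 1/4 (two parent–offspring links: r = (1/2)^2 = 1/4).
r to a double first cousin = 1/4 (double first cousins share both grandparent pairs — four paths of length 4: r = 4·(1/2)^4 = 1/4).
r to a full niece or nephew = 0.25 (full aunt/uncle↔niece/nephew: two paths of length 3 through the shared grandparent pair: r = 2·(1/2)^3 = 1/4).
Summing one r·B term per recipient: 4·0.25·0.236 + 1·0.25·0.285 + 3·0.25·0.0549 + 3·0.25·0.207 = 0.503675.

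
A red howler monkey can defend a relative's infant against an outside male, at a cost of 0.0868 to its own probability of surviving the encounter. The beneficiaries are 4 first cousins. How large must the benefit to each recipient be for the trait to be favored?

0.1736

r to a first cousin = 1/8 (first cousins share one grandparent pair — two paths of length 4: r = 2·(1/2)^4 = 1/8).
Hamilton's rule with n recipients of equal r: n·r·B > C, so B > C/(n·r) = 0.0868/(4·0.125) = 0.1736.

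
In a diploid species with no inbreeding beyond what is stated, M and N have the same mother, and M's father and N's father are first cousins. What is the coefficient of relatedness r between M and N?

Relatedness sums over independent paths through distinct common ancestors.
M and N are related in two ways: half-sibs through their shared mother (r = 1/4) and second cousins through their fathers (r = 1/32).
r = 1/4 + 1/32 = 0.28125.

0.28125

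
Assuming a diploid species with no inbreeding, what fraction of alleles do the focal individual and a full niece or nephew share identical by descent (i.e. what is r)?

Each parent–offspring link contributes a factor of 1/2, and independent paths through distinct common ancestors add.
Full aunt/uncle↔niece/nephew: two paths of length 3 through the shared grandparent pair: r = 2·(1/2)^3 = 1/4.

0.25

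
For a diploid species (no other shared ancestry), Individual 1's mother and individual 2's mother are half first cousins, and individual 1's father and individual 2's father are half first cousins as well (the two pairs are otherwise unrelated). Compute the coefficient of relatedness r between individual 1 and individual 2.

Wright's path rule: contributions from independent ancestry routes add.
Individual 1 and individual 2 are related in two ways: half second cousins through their mothers (r = 1/64) and half second cousins through their fathers (r = 1/64).
r = 1/64 + 1/64 = 0.03125.

0.03125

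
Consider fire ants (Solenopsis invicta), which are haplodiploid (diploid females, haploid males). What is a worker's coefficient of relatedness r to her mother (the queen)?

One meiotic link between diploid queen and diploid daughter: r = 1/2.

0.5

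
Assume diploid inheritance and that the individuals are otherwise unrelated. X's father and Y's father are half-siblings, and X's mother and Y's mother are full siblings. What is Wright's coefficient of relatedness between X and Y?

Wright's path rule: contributions from independent ancestry routes add.
X and Y are related in two ways: half first cousins through their fathers (r = 1/16) and first cousins through their mothers (r = 1/8).
r = 1/16 + 1/8 = 3/16 = 0.1875.

0.1875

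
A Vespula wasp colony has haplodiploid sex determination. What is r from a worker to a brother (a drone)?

Her haploid brother carries none of their father's genes and a random half of their mother's genome; that half matches the maternal half of her own genome with probability 1/2: r = 1/2 · 1/2 = 1/4.

0.25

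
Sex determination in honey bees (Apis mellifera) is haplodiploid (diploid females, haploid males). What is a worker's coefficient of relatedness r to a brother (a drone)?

0.25

Her haploid brother carries none of their father's genes and a random half of their mother's genome; that half matches the maternal half of her own genome with probability 1/2: r = 1/2 · 1/2 = 1/4.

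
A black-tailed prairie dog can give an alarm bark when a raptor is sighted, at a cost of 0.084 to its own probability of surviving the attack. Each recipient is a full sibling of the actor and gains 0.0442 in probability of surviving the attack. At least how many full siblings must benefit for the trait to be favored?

4

r to a full sibling = 0.5 (full sibs share both parents — two paths of length 2: r = 2·(1/2)^2 = 1/2).
Hamilton's rule: n·r·B > C  ⇒  n > C/(r·B) = 0.084/(0.5·0.0442) = 3.801.
The smallest integer exceeding 3.801 is 4.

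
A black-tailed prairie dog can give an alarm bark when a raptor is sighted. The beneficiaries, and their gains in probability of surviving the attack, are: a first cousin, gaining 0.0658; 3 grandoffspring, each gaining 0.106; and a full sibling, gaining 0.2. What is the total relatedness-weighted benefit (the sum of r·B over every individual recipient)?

r to a first cousin = 1/8 (first cousins share one grandparent pair — two paths of length 4: r = 2·(1/2)^4 = 1/8).
r to a grandoffspring = 0.25 (two parent–offspring links: r = (1/2)^2 = 1/4).
r to a full sibling = 1/2 (full sibs share both parents — two paths of length 2: r = 2·(1/2)^2 = 1/2).
Summing one r·B term per recipient: 1·0.125·0.0658 + 3·0.25·0.106 + 1·0.5·0.2 = 0.187725.

0.187725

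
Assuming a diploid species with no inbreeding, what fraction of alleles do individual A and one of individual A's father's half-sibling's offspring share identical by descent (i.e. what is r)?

0.0625

Each parent–offspring link contributes a factor of 1/2, and independent paths through distinct common ancestors add.
Half first cousins share one grandparent — one path of length 4: r = (1/2)^4 = 1/16.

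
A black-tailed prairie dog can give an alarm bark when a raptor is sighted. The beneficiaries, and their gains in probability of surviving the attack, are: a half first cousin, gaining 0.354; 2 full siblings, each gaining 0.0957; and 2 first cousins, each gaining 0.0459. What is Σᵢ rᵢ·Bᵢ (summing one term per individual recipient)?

0.1293

r to a half first cousin = 0.0625 (half first cousins share one grandparent — one path of length 4: r = (1/2)^4 = 1/16).
r to a full sibling = 1/2 (full sibs share both parents — two paths of length 2: r = 2·(1/2)^2 = 1/2).
r to a first cousin = 1/8 (first cousins share one grandparent pair — two paths of length 4: r = 2·(1/2)^4 = 1/8).
Summing one r·B term per recipient: 1·0.0625·0.354 + 2·0.5·0.0957 + 2·0.125·0.0459 = 0.1293.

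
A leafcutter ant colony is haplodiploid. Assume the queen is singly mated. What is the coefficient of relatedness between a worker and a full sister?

Haplodiploid full sisters inherit their father's entire haploid genome identically (contributing 1/2) and on average half of their mother's contribution (1/2 · 1/2 = 1/4); r = 1/2 + 1/4 = 3/4.

0.75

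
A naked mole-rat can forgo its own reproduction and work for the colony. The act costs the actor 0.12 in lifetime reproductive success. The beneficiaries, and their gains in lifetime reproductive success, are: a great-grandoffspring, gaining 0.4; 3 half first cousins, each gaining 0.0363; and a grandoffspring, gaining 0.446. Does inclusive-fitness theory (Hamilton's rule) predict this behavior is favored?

Hamilton's rule: the trait is favored when the sum of r·B over every recipient exceeds the actor's cost C.
r to a great-grandoffspring = 0.125 (three parent–offspring links: r = (1/2)^3 = 1/8).
r to a half first cousin = 1/16 (half first cousins share one grandparent — one path of length 4: r = (1/2)^4 = 1/16).
r to a grandoffspring = 1/4 (two parent–offspring links: r = (1/2)^2 = 1/4).
Summing one r·B term per recipient: 1·0.125·0.4 + 3·0.0625·0.0363 + 1·0.25·0.446 = 0.16830625.
0.16830625 > 0.12: the indirect benefit exceeds the cost.

Yes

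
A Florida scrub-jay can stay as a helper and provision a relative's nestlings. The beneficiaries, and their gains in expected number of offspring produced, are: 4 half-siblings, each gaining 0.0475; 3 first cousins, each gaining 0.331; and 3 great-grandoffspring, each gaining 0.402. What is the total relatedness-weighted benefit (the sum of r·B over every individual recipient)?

r to a half-sibling = 1/4 (half-sibs share one parent — one path of length 2: r = (1/2)^2 = 1/4).
r to a first cousin = 0.125 (first cousins share one grandparent pair — two paths of length 4: r = 2·(1/2)^4 = 1/8).
r to a great-grandoffspring = 0.125 (three parent–offspring links: r = (1/2)^3 = 1/8).
Summing one r·B term per recipient: 4·0.25·0.0475 + 3·0.125·0.331 + 3·0.125·0.402 = 0.322375.

0.322375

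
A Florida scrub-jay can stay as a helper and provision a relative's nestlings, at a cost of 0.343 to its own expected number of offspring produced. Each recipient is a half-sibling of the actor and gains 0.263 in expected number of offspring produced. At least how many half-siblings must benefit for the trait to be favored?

6

r to a half-sibling = 1/4 (half-sibs share one parent — one path of length 2: r = (1/2)^2 = 1/4).
Hamilton's rule: n·r·B > C  ⇒  n > C/(r·B) = 0.343/(0.25·0.263) = 5.217.
The smallest integer exceeding 5.217 is 6.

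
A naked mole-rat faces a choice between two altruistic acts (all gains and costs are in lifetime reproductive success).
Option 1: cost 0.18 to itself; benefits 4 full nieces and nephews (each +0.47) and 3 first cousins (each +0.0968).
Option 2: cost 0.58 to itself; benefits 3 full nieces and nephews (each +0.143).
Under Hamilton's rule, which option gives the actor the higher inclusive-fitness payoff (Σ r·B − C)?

Option 1: r to a full niece or nephew = 0.25.
Option 1: r to a first cousin = 0.125.
Option 1: Σ r·B − C = (4·0.25·0.47 + 3·0.125·0.0968) − 0.18 = 0.3263.
Option 2: r to a full niece or nephew = 0.25.
Option 2: Σ r·B − C = (3·0.25·0.143) − 0.58 = -0.47275.
Option 1 has the higher net inclusive-fitness payoff.

Option 1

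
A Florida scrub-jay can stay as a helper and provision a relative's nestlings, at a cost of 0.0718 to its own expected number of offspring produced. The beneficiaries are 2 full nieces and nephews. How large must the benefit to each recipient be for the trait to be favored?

0.1436

r to a full niece or nephew = 0.25 (full aunt/uncle↔niece/nephew: two paths of length 3 through the shared grandparent pair: r = 2·(1/2)^3 = 1/4).
Hamilton's rule with n recipients of equal r: n·r·B > C, so B > C/(n·r) = 0.0718/(2·0.25) = 0.1436.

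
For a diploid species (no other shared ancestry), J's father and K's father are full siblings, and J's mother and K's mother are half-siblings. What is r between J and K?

Wright's path rule: contributions from independent ancestry routes add.
J and K are related in two ways: first cousins through their fathers (r = 1/8) and half first cousins through their mothers (r = 1/16).
r = 1/8 + 1/16 = 3/16 = 0.1875.

0.1875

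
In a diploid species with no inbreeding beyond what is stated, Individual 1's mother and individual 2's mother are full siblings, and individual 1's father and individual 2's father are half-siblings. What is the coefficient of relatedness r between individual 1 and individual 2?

With two independent routes of shared ancestry, r is the sum of the two contributions.
Individual 1 and individual 2 are related in two ways: first cousins through their mothers (r = 1/8) and half first cousins through their fathers (r = 1/16).
r = 1/8 + 1/16 = 0.1875.

0.1875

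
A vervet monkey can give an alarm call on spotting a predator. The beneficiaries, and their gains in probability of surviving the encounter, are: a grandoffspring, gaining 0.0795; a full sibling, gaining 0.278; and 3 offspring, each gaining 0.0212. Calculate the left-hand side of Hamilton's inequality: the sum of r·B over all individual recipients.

r to a grandoffspring = 1/4 (two parent–offspring links: r = (1/2)^2 = 1/4).
r to a full sibling = 1/2 (full sibs share both parents — two paths of length 2: r = 2·(1/2)^2 = 1/2).
r to an offspring = 0.5 (one parent–offspring link: r = (1/2)^1 = 1/2).
Summing one r·B term per recipient: 1·0.25·0.0795 + 1·0.5·0.278 + 3·0.5·0.0212 = 0.190675.

0.190675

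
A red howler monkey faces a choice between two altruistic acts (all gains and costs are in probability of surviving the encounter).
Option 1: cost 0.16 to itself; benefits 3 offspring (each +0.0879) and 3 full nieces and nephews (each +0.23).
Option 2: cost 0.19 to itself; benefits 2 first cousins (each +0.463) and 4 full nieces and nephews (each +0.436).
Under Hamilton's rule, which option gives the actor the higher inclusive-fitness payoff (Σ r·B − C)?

Option 2

Option 1: r to an offspring = 0.5.
Option 1: r to a full niece or nephew = 0.25.
Option 1: Σ r·B − C = (3·0.5·0.0879 + 3·0.25·0.23) − 0.16 = 0.14435.
Option 2: r to a first cousin = 0.125.
Option 2: r to a full niece or nephew = 0.25.
Option 2: Σ r·B − C = (2·0.125·0.463 + 4·0.25·0.436) − 0.19 = 0.36175.
Option 2 has the higher net inclusive-fitness payoff.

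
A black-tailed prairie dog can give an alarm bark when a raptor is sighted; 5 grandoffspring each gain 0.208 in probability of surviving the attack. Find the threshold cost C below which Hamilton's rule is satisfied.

0.26

r to a grandoffspring = 0.25 (two parent–offspring links: r = (1/2)^2 = 1/4).
Hamilton's rule: n·r·B > C, so the trait is favored while C < n·r·B = 5·0.25·0.208 = 0.26.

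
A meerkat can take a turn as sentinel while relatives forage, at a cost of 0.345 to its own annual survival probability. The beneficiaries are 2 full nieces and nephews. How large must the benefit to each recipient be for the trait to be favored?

0.69

r to a full niece or nephew = 0.25 (full aunt/uncle↔niece/nephew: two paths of length 3 through the shared grandparent pair: r = 2·(1/2)^3 = 1/4).
Hamilton's rule with n recipients of equal r: n·r·B > C, so B > C/(n·r) = 0.345/(2·0.25) = 0.69.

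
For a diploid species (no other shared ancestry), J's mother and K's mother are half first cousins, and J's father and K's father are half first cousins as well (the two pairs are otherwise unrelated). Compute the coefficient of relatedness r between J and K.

With two independent routes of shared ancestry, r is the sum of the two contributions.
J and K are related in two ways: half second cousins through their mothers (r = 1/64) and half second cousins through their fathers (r = 1/64).
r = 1/64 + 1/64 = 1/32 = 0.03125.

0.03125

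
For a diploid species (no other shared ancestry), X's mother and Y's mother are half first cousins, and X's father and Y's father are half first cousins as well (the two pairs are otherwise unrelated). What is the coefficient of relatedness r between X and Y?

Independent pedigree routes through distinct common ancestors add.
X and Y are related in two ways: half second cousins through their mothers (r = 1/64) and half second cousins through their fathers (r = 1/64).
r = 1/64 + 1/64 = 0.03125.

0.03125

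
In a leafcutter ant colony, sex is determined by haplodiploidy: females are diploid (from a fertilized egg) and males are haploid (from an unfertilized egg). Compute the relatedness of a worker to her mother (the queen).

One meiotic link between diploid queen and diploid daughter: r = 1/2.

0.5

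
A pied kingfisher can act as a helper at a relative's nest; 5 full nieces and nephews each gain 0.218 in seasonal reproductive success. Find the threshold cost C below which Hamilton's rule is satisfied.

0.2725

r to a full niece or nephew = 0.25 (full aunt/uncle↔niece/nephew: two paths of length 3 through the shared grandparent pair: r = 2·(1/2)^3 = 1/4).
Hamilton's rule: n·r·B > C, so the trait is favored while C < n·r·B = 5·0.25·0.218 = 0.2725.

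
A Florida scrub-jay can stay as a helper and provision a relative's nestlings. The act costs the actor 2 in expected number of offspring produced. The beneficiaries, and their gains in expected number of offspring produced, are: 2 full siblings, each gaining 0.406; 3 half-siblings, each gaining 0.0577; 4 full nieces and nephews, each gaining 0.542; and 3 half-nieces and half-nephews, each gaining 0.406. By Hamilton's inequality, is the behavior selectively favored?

No

Hamilton's rule: the trait is favored when the sum of r·B over every recipient exceeds the actor's cost C.
r to a full sibling = 1/2 (full sibs share both parents — two paths of length 2: r = 2·(1/2)^2 = 1/2).
r to a half-sibling = 0.25 (half-sibs share one parent — one path of length 2: r = (1/2)^2 = 1/4).
r to a full niece or nephew = 0.25 (full aunt/uncle↔niece/nephew: two paths of length 3 through the shared grandparent pair: r = 2·(1/2)^3 = 1/4).
r to a half-niece or half-nephew = 1/8 (half-aunt/uncle↔niece/nephew: one path of length 3: r = (1/2)^3 = 1/8).
Summing one r·B term per recipient: 2·0.5·0.406 + 3·0.25·0.0577 + 4·0.25·0.542 + 3·0.125·0.406 = 1.143525.
1.143525 < 2: the indirect benefit is less than the cost.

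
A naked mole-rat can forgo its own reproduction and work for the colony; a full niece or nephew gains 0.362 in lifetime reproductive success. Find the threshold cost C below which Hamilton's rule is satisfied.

0.0905

r to a full niece or nephew = 1/4 (full aunt/uncle↔niece/nephew: two paths of length 3 through the shared grandparent pair: r = 2·(1/2)^3 = 1/4).
Hamilton's rule: n·r·B > C, so the trait is favored while C < n·r·B = 1·0.25·0.362 = 0.0905.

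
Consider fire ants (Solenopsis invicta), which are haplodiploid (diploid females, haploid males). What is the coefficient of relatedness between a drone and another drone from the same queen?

0.5

Haploid brothers each carry a random half of the queen's diploid genome, so on average they share half: r = 1/2.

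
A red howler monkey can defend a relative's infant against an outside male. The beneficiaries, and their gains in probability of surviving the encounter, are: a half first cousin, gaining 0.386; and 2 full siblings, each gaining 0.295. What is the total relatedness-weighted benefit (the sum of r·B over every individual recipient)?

0.319125

r to a half first cousin = 0.0625 (half first cousins share one grandparent — one path of length 4: r = (1/2)^4 = 1/16).
r to a full sibling = 0.5 (full sibs share both parents — two paths of length 2: r = 2·(1/2)^2 = 1/2).
Summing one r·B term per recipient: 1·0.0625·0.386 + 2·0.5·0.295 = 0.319125.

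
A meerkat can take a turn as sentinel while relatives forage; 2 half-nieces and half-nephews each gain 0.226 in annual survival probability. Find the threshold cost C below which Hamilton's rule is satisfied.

r to a half-niece or half-nephew = 0.125 (half-aunt/uncle↔niece/nephew: one path of length 3: r = (1/2)^3 = 1/8).
Hamilton's rule: n·r·B > C, so the trait is favored while C < n·r·B = 2·0.125·0.226 = 0.0565.

0.0565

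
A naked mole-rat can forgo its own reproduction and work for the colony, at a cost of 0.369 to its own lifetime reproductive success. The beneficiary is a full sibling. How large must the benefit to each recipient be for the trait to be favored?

0.738

r to a full sibling = 0.5 (full sibs share both parents — two paths of length 2: r = 2·(1/2)^2 = 1/2).
Hamilton's rule with n recipients of equal r: n·r·B > C, so B > C/(n·r) = 0.369/(1·0.5) = 0.738.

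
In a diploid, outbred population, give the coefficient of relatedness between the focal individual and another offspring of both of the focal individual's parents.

Each parent–offspring link contributes a factor of 1/2, and independent paths through distinct common ancestors add.
Full sibs share both parents — two paths of length 2: r = 2·(1/2)^2 = 1/2.

0.5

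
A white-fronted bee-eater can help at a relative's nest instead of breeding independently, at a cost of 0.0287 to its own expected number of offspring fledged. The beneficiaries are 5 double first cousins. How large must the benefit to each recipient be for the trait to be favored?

r to a double first cousin = 1/4 (double first cousins share both grandparent pairs — four paths of length 4: r = 4·(1/2)^4 = 1/4).
Hamilton's rule with n recipients of equal r: n·r·B > C, so B > C/(n·r) = 0.0287/(5·0.25) = 0.023.

0.023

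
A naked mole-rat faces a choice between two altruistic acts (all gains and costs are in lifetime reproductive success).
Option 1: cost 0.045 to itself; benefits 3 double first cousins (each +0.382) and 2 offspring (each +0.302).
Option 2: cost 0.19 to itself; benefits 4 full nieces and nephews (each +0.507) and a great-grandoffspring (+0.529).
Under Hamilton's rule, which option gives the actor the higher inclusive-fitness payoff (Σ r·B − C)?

Option 1

Option 1: r to a double first cousin = 0.25.
Option 1: r to an offspring = 0.5.
Option 1: Σ r·B − C = (3·0.25·0.382 + 2·0.5·0.302) − 0.045 = 0.5435.
Option 2: r to a full niece or nephew = 0.25.
Option 2: r to a great-grandoffspring = 0.125.
Option 2: Σ r·B − C = (4·0.25·0.507 + 1·0.125·0.529) − 0.19 = 0.383125.
Option 1 has the higher net inclusive-fitness payoff.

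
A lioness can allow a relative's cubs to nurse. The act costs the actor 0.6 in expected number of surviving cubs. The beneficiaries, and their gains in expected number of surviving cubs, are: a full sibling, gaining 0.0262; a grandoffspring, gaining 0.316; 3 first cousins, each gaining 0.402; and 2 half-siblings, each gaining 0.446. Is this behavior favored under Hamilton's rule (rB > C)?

Hamilton's rule: the trait is favored when the sum of r·B over every recipient exceeds the actor's cost C.
r to a full sibling = 0.5 (full sibs share both parents — two paths of length 2: r = 2·(1/2)^2 = 1/2).
r to a grandoffspring = 1/4 (two parent–offspring links: r = (1/2)^2 = 1/4).
r to a first cousin = 1/8 (first cousins share one grandparent pair — two paths of length 4: r = 2·(1/2)^4 = 1/8).
r to a half-sibling = 0.25 (half-sibs share one parent — one path of length 2: r = (1/2)^2 = 1/4).
Summing one r·B term per recipient: 1·0.5·0.0262 + 1·0.25·0.316 + 3·0.125·0.402 + 2·0.25·0.446 = 0.46585.
0.46585 < 0.6: the indirect benefit is less than the cost.

No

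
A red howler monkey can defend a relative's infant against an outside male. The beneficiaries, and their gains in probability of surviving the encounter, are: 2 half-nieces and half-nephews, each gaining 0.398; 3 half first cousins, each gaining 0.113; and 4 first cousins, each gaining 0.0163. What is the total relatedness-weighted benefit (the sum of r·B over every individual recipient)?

r to a half-niece or half-nephew = 0.125 (half-aunt/uncle↔niece/nephew: one path of length 3: r = (1/2)^3 = 1/8).
r to a half first cousin = 1/16 (half first cousins share one grandparent — one path of length 4: r = (1/2)^4 = 1/16).
r to a first cousin = 1/8 (first cousins share one grandparent pair — two paths of length 4: r = 2·(1/2)^4 = 1/8).
Summing one r·B term per recipient: 2·0.125·0.398 + 3·0.0625·0.113 + 4·0.125·0.0163 = 0.1288375.

0.1288375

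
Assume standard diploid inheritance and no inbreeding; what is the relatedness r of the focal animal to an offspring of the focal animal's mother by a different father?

0.25

Each parent–offspring link contributes a factor of 1/2, and independent paths through distinct common ancestors add.
Half-sibs share one parent — one path of length 2: r = (1/2)^2 = 1/4.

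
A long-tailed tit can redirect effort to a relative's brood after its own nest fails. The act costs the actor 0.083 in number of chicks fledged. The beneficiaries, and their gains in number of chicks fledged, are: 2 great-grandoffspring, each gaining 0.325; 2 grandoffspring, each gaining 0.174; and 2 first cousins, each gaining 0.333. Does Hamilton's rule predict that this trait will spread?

Hamilton's rule: the trait is favored when the sum of r·B over every recipient exceeds the actor's cost C.
r to a great-grandoffspring = 0.125 (three parent–offspring links: r = (1/2)^3 = 1/8).
r to a grandoffspring = 0.25 (two parent–offspring links: r = (1/2)^2 = 1/4).
r to a first cousin = 0.125 (first cousins share one grandparent pair — two paths of length 4: r = 2·(1/2)^4 = 1/8).
Summing one r·B term per recipient: 2·0.125·0.325 + 2·0.25·0.174 + 2·0.125·0.333 = 0.2515.
0.2515 > 0.083: the indirect benefit exceeds the cost.

Yes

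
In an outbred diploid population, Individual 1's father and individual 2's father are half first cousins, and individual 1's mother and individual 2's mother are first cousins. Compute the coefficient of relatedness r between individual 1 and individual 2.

0.046875

Independent pedigree routes through distinct common ancestors add.
Individual 1 and individual 2 are related in two ways: half second cousins through their fathers (r = 1/64) and second cousins through their mothers (r = 1/32).
r = 1/64 + 1/32 = 0.046875.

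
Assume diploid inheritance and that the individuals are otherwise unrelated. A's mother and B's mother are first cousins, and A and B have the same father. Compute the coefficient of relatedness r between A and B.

Independent pedigree routes through distinct common ancestors add.
A and B are related in two ways: second cousins through their mothers (r = 1/32) and half-sibs through their shared father (r = 1/4).
r = 1/32 + 1/4 = 9/32 = 0.28125.

0.28125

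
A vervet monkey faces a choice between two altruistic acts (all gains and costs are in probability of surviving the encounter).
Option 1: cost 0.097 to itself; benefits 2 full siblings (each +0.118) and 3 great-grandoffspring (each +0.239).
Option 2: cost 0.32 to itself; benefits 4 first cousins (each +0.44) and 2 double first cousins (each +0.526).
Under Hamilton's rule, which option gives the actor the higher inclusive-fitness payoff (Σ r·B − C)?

Option 2

Option 1: r to a full sibling = 0.5.
Option 1: r to a great-grandoffspring = 0.125.
Option 1: Σ r·B − C = (2·0.5·0.118 + 3·0.125·0.239) − 0.097 = 0.110625.
Option 2: r to a first cousin = 0.125.
Option 2: r to a double first cousin = 0.25.
Option 2: Σ r·B − C = (4·0.125·0.44 + 2·0.25·0.526) − 0.32 = 0.163.
Option 2 has the higher net inclusive-fitness payoff.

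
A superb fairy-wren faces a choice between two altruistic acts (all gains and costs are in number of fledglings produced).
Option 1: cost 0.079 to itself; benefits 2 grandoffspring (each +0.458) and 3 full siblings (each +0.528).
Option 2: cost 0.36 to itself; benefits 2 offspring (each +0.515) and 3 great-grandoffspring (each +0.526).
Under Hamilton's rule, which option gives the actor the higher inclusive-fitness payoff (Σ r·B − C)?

Option 1: r to a grandoffspring = 0.25.
Option 1: r to a full sibling = 0.5.
Option 1: Σ r·B − C = (2·0.25·0.458 + 3·0.5·0.528) − 0.079 = 0.942.
Option 2: r to an offspring = 0.5.
Option 2: r to a great-grandoffspring = 0.125.
Option 2: Σ r·B − C = (2·0.5·0.515 + 3·0.125·0.526) − 0.36 = 0.35225.
Option 1 has the higher net inclusive-fitness payoff.

Option 1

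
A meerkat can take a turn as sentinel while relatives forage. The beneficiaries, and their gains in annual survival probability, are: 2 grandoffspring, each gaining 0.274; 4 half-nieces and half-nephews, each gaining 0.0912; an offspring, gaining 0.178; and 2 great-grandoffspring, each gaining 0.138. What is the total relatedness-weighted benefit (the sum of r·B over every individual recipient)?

r to a grandoffspring = 0.25 (two parent–offspring links: r = (1/2)^2 = 1/4).
r to a half-niece or half-nephew = 1/8 (half-aunt/uncle↔niece/nephew: one path of length 3: r = (1/2)^3 = 1/8).
r to an offspring = 0.5 (one parent–offspring link: r = (1/2)^1 = 1/2).
r to a great-grandoffspring = 0.125 (three parent–offspring links: r = (1/2)^3 = 1/8).
Summing one r·B term per recipient: 2·0.25·0.274 + 4·0.125·0.0912 + 1·0.5·0.178 + 2·0.125·0.138 = 0.3061.

0.3061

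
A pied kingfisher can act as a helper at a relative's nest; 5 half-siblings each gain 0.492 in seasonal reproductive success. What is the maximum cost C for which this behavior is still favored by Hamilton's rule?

0.615

r to a half-sibling = 0.25 (half-sibs share one parent — one path of length 2: r = (1/2)^2 = 1/4).
Hamilton's rule: n·r·B > C, so the trait is favored while C < n·r·B = 5·0.25·0.492 = 0.615.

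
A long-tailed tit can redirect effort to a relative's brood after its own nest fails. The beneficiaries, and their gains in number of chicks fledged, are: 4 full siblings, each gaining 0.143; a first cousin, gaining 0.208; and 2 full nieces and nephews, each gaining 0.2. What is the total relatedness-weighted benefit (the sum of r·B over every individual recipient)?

r to a full sibling = 1/2 (full sibs share both parents — two paths of length 2: r = 2·(1/2)^2 = 1/2).
r to a first cousin = 1/8 (first cousins share one grandparent pair — two paths of length 4: r = 2·(1/2)^4 = 1/8).
r to a full niece or nephew = 0.25 (full aunt/uncle↔niece/nephew: two paths of length 3 through the shared grandparent pair: r = 2·(1/2)^3 = 1/4).
Summing one r·B term per recipient: 4·0.5·0.143 + 1·0.125·0.208 + 2·0.25·0.2 = 0.412.

0.412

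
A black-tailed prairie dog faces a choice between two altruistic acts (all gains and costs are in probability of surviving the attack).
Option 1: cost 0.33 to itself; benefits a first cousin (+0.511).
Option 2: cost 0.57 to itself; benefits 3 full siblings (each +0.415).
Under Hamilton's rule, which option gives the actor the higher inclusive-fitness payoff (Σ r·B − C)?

Option 1: r to a first cousin = 0.125.
Option 1: Σ r·B − C = (1·0.125·0.511) − 0.33 = -0.266125.
Option 2: r to a full sibling = 0.5.
Option 2: Σ r·B − C = (3·0.5·0.415) − 0.57 = 0.0525.
Option 2 has the higher net inclusive-fitness payoff.

Option 2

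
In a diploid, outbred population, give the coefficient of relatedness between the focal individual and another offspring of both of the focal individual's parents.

0.5

Each parent–offspring link contributes a factor of 1/2, and independent paths through distinct common ancestors add.
Full sibs share both parents — two paths of length 2: r = 2·(1/2)^2 = 1/2.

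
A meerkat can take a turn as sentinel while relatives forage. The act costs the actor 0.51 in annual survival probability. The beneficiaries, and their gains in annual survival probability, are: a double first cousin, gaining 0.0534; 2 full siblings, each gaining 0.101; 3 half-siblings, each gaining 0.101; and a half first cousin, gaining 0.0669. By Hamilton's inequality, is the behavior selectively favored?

Hamilton's rule: the trait is favored when the sum of r·B over every recipient exceeds the actor's cost C.
r to a double first cousin = 0.25 (double first cousins share both grandparent pairs — four paths of length 4: r = 4·(1/2)^4 = 1/4).
r to a full sibling = 1/2 (full sibs share both parents — two paths of length 2: r = 2·(1/2)^2 = 1/2).
r to a half-sibling = 0.25 (half-sibs share one parent — one path of length 2: r = (1/2)^2 = 1/4).
r to a half first cousin = 1/16 (half first cousins share one grandparent — one path of length 4: r = (1/2)^4 = 1/16).
Summing one r·B term per recipient: 1·0.25·0.0534 + 2·0.5·0.101 + 3·0.25·0.101 + 1·0.0625·0.0669 = 0.19428125.
0.19428125 < 0.51: the indirect benefit is less than the cost.

No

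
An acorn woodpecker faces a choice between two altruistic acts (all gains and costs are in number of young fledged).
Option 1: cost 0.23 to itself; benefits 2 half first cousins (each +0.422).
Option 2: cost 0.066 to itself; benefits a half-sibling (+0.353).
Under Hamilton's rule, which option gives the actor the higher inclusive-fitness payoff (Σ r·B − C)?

Option 1: r to a half first cousin = 0.0625.
Option 1: Σ r·B − C = (2·0.0625·0.422) − 0.23 = -0.17725.
Option 2: r to a half-sibling = 0.25.
Option 2: Σ r·B − C = (1·0.25·0.353) − 0.066 = 0.02225.
Option 2 has the higher net inclusive-fitness payoff.

Option 2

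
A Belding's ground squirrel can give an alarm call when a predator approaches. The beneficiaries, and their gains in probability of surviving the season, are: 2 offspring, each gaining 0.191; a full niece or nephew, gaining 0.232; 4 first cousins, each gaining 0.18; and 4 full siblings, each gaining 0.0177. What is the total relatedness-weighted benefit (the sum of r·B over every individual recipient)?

0.3744

r to an offspring = 0.5 (one parent–offspring link: r = (1/2)^1 = 1/2).
r to a full niece or nephew = 0.25 (full aunt/uncle↔niece/nephew: two paths of length 3 through the shared grandparent pair: r = 2·(1/2)^3 = 1/4).
r to a first cousin = 0.125 (first cousins share one grandparent pair — two paths of length 4: r = 2·(1/2)^4 = 1/8).
r to a full sibling = 1/2 (full sibs share both parents — two paths of length 2: r = 2·(1/2)^2 = 1/2).
Summing one r·B term per recipient: 2·0.5·0.191 + 1·0.25·0.232 + 4·0.125·0.18 + 4·0.5·0.0177 = 0.3744.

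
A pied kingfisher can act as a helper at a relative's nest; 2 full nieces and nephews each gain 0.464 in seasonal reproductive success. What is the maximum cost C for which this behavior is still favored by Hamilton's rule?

r to a full niece or nephew = 0.25 (full aunt/uncle↔niece/nephew: two paths of length 3 through the shared grandparent pair: r = 2·(1/2)^3 = 1/4).
Hamilton's rule: n·r·B > C, so the trait is favored while C < n·r·B = 2·0.25·0.464 = 0.232.

0.232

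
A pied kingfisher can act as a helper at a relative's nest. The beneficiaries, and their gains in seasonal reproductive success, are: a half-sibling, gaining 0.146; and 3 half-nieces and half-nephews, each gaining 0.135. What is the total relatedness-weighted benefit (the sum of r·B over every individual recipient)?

r to a half-sibling = 1/4 (half-sibs share one parent — one path of length 2: r = (1/2)^2 = 1/4).
r to a half-niece or half-nephew = 0.125 (half-aunt/uncle↔niece/nephew: one path of length 3: r = (1/2)^3 = 1/8).
Summing one r·B term per recipient: 1·0.25·0.146 + 3·0.125·0.135 = 0.087125.

0.087125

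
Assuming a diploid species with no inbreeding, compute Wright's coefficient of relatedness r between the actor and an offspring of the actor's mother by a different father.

Each parent–offspring link contributes a factor of 1/2, and independent paths through distinct common ancestors add.
Half-sibs share one parent — one path of length 2: r = (1/2)^2 = 1/4.

0.25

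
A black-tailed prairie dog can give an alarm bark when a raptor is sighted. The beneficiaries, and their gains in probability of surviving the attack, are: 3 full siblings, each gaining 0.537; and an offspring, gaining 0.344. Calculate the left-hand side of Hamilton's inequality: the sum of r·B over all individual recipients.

0.9775

r to a full sibling = 1/2 (full sibs share both parents — two paths of length 2: r = 2·(1/2)^2 = 1/2).
r to an offspring = 0.5 (one parent–offspring link: r = (1/2)^1 = 1/2).
Summing one r·B term per recipient: 3·0.5·0.537 + 1·0.5·0.344 = 0.9775.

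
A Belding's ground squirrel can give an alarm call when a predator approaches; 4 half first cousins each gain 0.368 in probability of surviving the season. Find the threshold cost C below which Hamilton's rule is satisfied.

0.092

r to a half first cousin = 0.0625 (half first cousins share one grandparent — one path of length 4: r = (1/2)^4 = 1/16).
Hamilton's rule: n·r·B > C, so the trait is favored while C < n·r·B = 4·0.0625·0.368 = 0.092.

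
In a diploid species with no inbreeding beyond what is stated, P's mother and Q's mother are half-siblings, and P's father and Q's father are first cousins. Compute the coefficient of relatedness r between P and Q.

0.09375

Wright's path rule: contributions from independent ancestry routes add.
P and Q are related in two ways: half first cousins through their mothers (r = 1/16) and second cousins through their fathers (r = 1/32).
r = 1/16 + 1/32 = 3/32 = 0.09375.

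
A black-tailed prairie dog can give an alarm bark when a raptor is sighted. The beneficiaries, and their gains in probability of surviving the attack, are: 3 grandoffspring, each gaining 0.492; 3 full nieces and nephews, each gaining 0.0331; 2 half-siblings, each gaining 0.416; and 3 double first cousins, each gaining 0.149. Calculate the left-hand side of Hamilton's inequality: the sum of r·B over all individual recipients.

r to a grandoffspring = 0.25 (two parent–offspring links: r = (1/2)^2 = 1/4).
r to a full niece or nephew = 1/4 (full aunt/uncle↔niece/nephew: two paths of length 3 through the shared grandparent pair: r = 2·(1/2)^3 = 1/4).
r to a half-sibling = 0.25 (half-sibs share one parent — one path of length 2: r = (1/2)^2 = 1/4).
r to a double first cousin = 0.25 (double first cousins share both grandparent pairs — four paths of length 4: r = 4·(1/2)^4 = 1/4).
Summing one r·B term per recipient: 3·0.25·0.492 + 3·0.25·0.0331 + 2·0.25·0.416 + 3·0.25·0.149 = 0.713575.

0.713575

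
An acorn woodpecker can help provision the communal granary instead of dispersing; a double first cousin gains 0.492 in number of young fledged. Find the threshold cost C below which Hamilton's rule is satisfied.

0.123

r to a double first cousin = 1/4 (double first cousins share both grandparent pairs — four paths of length 4: r = 4·(1/2)^4 = 1/4).
Hamilton's rule: n·r·B > C, so the trait is favored while C < n·r·B = 1·0.25·0.492 = 0.123.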